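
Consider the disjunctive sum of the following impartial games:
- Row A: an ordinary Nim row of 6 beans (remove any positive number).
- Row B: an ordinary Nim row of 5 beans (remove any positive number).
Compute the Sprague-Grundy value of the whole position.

Row A is a plain Nim row of size 6, so its Grundy value is 6.
Row B is a plain Nim row of size 5, so its Grundy value is 5.
By the Sprague-Grundy theorem, the Grundy value of a sum of independent games is the XOR of the component values.
Combined value = 6 XOR 5 = 3.

3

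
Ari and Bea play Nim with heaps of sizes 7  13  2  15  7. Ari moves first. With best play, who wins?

Bea wins

In binary:
  0111  (7)
  1101  (13)
  0010  (2)
  1111  (15)
  0111  (7)
  ----
  0000  (0)
The nim-sum is 0, so this is a P-position: the player to move is in a losing position under optimal play; Ari is about to move from it and so loses — Bea wins.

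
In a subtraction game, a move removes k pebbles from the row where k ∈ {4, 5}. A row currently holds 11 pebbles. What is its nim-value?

0

Build the Grundy sequence with g(k) = mex{g(k−s) : s ∈ {4, 5}, s ≤ k}:
k:     0  1  2  3  4  5  6  7  8  9 10 11
g(k):  0  0  0  0  1  1  1  1  2  0  0  0
So g(11) = 0.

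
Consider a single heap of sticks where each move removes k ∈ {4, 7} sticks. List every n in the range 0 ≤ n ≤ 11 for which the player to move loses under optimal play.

Compute g(0), g(1), … for moves {4, 7}:
g(0) = mex{} = 0
g(1) = mex{} = 0
g(2) = mex{} = 0
g(3) = mex{} = 0
g(4) = mex{0} = 1
g(5) = mex{0} = 1
g(6) = mex{0} = 1
g(7) = mex{0} = 1
g(8) = mex{0,1} = 2
g(9) = mex{0,1} = 2
g(10) = mex{0,1} = 2
g(11) = mex{1} = 0
The P-positions (g = 0) in 0..11 are 0, 1, 2, 3, 11.

0, 1, 2, 3, 11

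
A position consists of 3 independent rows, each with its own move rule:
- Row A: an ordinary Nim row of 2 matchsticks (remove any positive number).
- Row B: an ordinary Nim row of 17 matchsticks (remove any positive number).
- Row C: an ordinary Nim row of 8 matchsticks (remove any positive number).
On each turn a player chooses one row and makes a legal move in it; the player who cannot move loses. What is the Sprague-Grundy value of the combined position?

27

Row A is a plain Nim row of size 2, so its Grundy value is 2.
Row B is a plain Nim row of size 17, so its Grundy value is 17.
Row C is a plain Nim row of size 8, so its Grundy value is 8.
By the Sprague-Grundy theorem, the Grundy value of a sum of independent games is the XOR of the component values.
Combined value = 2 ⊕ 17 ⊕ 8 = 27.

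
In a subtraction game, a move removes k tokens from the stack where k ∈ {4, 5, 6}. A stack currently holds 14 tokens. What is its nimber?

Build the Grundy sequence with g(k) = mex{g(k−s) : s ∈ {4, 5, 6}, s ≤ k}:
g(0) = mex{} = 0
g(1) = mex{} = 0
g(2) = mex{} = 0
g(3) = mex{} = 0
g(4) = mex{0} = 1
g(5) = mex{0} = 1
g(6) = mex{0} = 1
g(7) = mex{0} = 1
g(8) = mex{0,1} = 2
g(9) = mex{0,1} = 2
g(10) = mex{1} = 0
g(11) = mex{1} = 0
g(12) = mex{1,2} = 0
g(13) = mex{1,2} = 0
g(14) = mex{0,2} = 1
So g(14) = 1.

1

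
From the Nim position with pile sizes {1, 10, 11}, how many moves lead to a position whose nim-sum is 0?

Compute the nim-sum pairwise:
1 ^ 10 = 11
11 ^ 11 = 0
The nim-sum is already 0, so every move leaves a nonzero nim-sum — there are no winning moves.

0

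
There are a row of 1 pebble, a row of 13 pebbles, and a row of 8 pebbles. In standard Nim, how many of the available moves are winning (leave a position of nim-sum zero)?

Nim-sum: 1 XOR 13 XOR 8 = 4.
The overall nim-sum is X = 4. A row of size p has a winning move iff p XOR X < p (reduce it to p XOR X).
  1: 1 XOR 4 = 5 ≥ 1 — no move.
  13: 13 XOR 4 = 9 < 13 — winning move (to 9).
  8: 8 XOR 4 = 12 ≥ 8 — no move.
That gives 1 winning move.

1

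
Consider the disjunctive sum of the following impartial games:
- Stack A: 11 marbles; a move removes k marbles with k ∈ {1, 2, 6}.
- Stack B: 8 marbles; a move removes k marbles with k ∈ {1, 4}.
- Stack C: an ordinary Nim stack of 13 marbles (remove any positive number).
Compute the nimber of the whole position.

Build the Grundy sequence for stack A with g(k) = mex{g(k−s) : s ∈ {1, 2, 6}, s ≤ k}:
g(0) = mex{} = 0
g(1) = mex{0} = 1
g(2) = mex{0,1} = 2
g(3) = mex{1,2} = 0
g(4) = mex{0,2} = 1
g(5) = mex{0,1} = 2
g(6) = mex{0,1,2} = 3
g(7) = mex{1,2,3} = 0
g(8) = mex{0,2,3} = 1
g(9) = mex{0,1} = 2
g(10) = mex{1,2} = 0
g(11) = mex{0,2} = 1
So g(11) = 1.
For stack B, compute g(0), g(1), … with moves {1, 4}:
k:     0  1  2  3  4  5  6  7  8
g(k):  0  1  0  1  2  0  1  0  1
So g(8) = 1.
Stack C is a plain Nim stack of size 13, so its Grundy value is 13.
The value of a disjunctive sum is the nim-sum of the parts.
Combined value = 1 XOR 1 XOR 13 = 13.

13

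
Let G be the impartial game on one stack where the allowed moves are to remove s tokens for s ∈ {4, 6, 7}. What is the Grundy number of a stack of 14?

0

Compute g(0), g(1), … for moves {4, 6, 7}:
g(0) = mex{} = 0
g(1) = mex{} = 0
g(2) = mex{} = 0
g(3) = mex{} = 0
g(4) = mex{0} = 1
g(5) = mex{0} = 1
g(6) = mex{0} = 1
g(7) = mex{0} = 1
g(8) = mex{0,1} = 2
g(9) = mex{0,1} = 2
g(10) = mex{0,1} = 2
g(11) = mex{1} = 0
g(12) = mex{1,2} = 0
g(13) = mex{1,2} = 0
g(14) = mex{1,2} = 0
So g(14) = 0.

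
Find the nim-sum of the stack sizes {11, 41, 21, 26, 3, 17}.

63

Compute the nim-sum pairwise:
11 ⊕ 41 = 34
34 ⊕ 21 = 55
55 ⊕ 26 = 45
45 ⊕ 3 = 46
46 ⊕ 17 = 63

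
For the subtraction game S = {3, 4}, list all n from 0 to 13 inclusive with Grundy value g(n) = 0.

0, 1, 2, 7, 8, 9

Build the Grundy sequence with g(k) = mex{g(k−s) : s ∈ {3, 4}, s ≤ k}:
k:     0  1  2  3  4  5  6  7  8  9 10 11 12 13
g(k):  0  0  0  1  1  1  2  0  0  0  1  1  1  2
The P-positions (g = 0) in 0..13 are 0, 1, 2, 7, 8, 9.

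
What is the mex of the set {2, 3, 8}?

0

0 is not in the set, so the mex is 0.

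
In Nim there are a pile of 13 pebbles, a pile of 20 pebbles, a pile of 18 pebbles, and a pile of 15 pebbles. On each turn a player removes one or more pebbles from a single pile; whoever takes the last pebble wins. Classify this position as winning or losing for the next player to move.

Winning position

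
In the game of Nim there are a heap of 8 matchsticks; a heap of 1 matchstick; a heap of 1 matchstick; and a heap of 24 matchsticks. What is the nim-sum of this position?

Compute the nim-sum pairwise:
8 XOR 1 = 9
9 XOR 1 = 8
8 XOR 24 = 16

16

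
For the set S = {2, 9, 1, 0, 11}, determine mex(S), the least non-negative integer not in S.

3

The values 0, 1, 2 are all present; 3 is the first non-negative integer missing from the set.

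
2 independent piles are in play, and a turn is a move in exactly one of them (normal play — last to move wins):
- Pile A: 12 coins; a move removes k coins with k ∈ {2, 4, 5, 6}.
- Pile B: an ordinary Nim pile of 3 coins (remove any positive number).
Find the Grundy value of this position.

1

Build the Grundy sequence for pile A with g(k) = mex{g(k−s) : s ∈ {2, 4, 5, 6}, s ≤ k}:
k:     0  1  2  3  4  5  6  7  8  9 10 11 12
g(k):  0  0  1  1  2  2  3  3  0  0  1  1  2
So g(12) = 2.
Pile B is a plain Nim pile of size 3, so its Grundy value is 3.
By the Sprague-Grundy theorem, the Grundy value of a sum of independent games is the XOR of the component values.
Combined value = 2 ⊕ 3 = 1.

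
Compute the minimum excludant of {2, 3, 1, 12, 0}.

4

The values 0, 1, 2, 3 are all present; 4 is the first non-negative integer missing from the set.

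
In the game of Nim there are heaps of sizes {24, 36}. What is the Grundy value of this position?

Compute the nim-sum pairwise:
24 ⊕ 36 = 60

60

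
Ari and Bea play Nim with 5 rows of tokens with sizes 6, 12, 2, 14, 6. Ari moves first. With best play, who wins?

Bea wins

In binary:
  0110  (6)
  1100  (12)
  0010  (2)
  1110  (14)
  0110  (6)
  ----
  0000  (0)
The nim-sum is 0, so this is a P-position: the player to move is in a losing position under optimal play; Ari is about to move from it and so loses — Bea wins.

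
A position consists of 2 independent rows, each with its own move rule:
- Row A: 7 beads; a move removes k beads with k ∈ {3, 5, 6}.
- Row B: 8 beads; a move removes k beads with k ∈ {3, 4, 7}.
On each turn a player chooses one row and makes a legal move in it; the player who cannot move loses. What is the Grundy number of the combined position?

For row A, compute g(0), g(1), … with moves {3, 5, 6}:
g(0) = mex{} = 0
g(1) = mex{} = 0
g(2) = mex{} = 0
g(3) = mex{0} = 1
g(4) = mex{0} = 1
g(5) = mex{0} = 1
g(6) = mex{0,1} = 2
g(7) = mex{0,1} = 2
So g(7) = 2.
For row B, compute g(0), g(1), … with moves {3, 4, 7}:
g(0) = mex{} = 0
g(1) = mex{} = 0
g(2) = mex{} = 0
g(3) = mex{0} = 1
g(4) = mex{0} = 1
g(5) = mex{0} = 1
g(6) = mex{0,1} = 2
g(7) = mex{0,1} = 2
g(8) = mex{0,1} = 2
So g(8) = 2.
The value of a disjunctive sum is the nim-sum of the parts.
Combined value = 2 XOR 2 = 0.

0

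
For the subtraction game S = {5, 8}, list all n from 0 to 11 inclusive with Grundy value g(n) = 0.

0, 1, 2, 3, 4

Grundy values for subtraction set {5, 8}:
g(0) = mex{} = 0
g(1) = mex{} = 0
g(2) = mex{} = 0
g(3) = mex{} = 0
g(4) = mex{} = 0
g(5) = mex{0} = 1
g(6) = mex{0} = 1
g(7) = mex{0} = 1
g(8) = mex{0} = 1
g(9) = mex{0} = 1
g(10) = mex{0,1} = 2
g(11) = mex{0,1} = 2
The P-positions (g = 0) in 0..11 are 0, 1, 2, 3, 4.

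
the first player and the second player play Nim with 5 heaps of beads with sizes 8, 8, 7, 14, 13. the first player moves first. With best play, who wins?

the first player wins

Nim-sum: 8 ^ 8 ^ 7 ^ 14 ^ 13 = 4.
The nim-sum is 4 ≠ 0, so this is an N-position: the player to move can win; the first player has a winning move.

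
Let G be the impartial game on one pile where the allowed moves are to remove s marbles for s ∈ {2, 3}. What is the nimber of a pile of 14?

2

Compute g(0), g(1), … for moves {2, 3}:
k:     0  1  2  3  4  5  6  7  8  9 10 11 12 13 14
g(k):  0  0  1  1  2  0  0  1  1  2  0  0  1  1  2
So g(14) = 2.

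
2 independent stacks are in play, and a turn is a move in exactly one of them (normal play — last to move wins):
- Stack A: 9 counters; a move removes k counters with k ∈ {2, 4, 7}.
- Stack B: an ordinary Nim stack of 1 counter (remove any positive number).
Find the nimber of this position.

For stack A, compute g(0), g(1), … with moves {2, 4, 7}:
k:     0  1  2  3  4  5  6  7  8  9
g(k):  0  0  1  1  2  2  0  3  1  0
So g(9) = 0.
Stack B is a plain Nim stack of size 1, so its Grundy value is 1.
The value of a disjunctive sum is the nim-sum of the parts.
Combined value = 0 ⊕ 1 = 1.

1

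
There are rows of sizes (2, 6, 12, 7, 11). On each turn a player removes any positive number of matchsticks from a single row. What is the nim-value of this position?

4

In binary:
  0010  (2)
  0110  (6)
  1100  (12)
  0111  (7)
  1011  (11)
  ----
  0100  (4)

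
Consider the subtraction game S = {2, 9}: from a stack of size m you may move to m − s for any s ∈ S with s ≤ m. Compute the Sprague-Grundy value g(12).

Compute g(0), g(1), … for moves {2, 9}:
k:     0  1  2  3  4  5  6  7  8  9 10 11 12
g(k):  0  0  1  1  0  0  1  1  0  2  1  0  0
So g(12) = 0.

0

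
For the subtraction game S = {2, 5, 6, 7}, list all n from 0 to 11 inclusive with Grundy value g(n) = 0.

0, 1, 4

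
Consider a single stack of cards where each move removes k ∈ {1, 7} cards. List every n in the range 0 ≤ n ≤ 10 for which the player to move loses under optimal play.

Compute g(0), g(1), … for moves {1, 7}:
g(0) = mex{} = 0
g(1) = mex{0} = 1
g(2) = mex{1} = 0
g(3) = mex{0} = 1
g(4) = mex{1} = 0
g(5) = mex{0} = 1
g(6) = mex{1} = 0
g(7) = mex{0} = 1
g(8) = mex{1} = 0
g(9) = mex{0} = 1
g(10) = mex{1} = 0
The P-positions (g = 0) in 0..10 are 0, 2, 4, 6, 8, 10.

0, 2, 4, 6, 8, 10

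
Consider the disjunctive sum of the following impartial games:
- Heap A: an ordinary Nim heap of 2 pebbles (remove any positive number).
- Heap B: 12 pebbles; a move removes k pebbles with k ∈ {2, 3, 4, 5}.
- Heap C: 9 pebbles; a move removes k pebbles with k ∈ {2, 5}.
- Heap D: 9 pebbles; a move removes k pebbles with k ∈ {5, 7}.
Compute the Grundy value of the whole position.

Heap A is a plain Nim heap of size 2, so its Grundy value is 2.
Build the Grundy sequence for heap B with g(k) = mex{g(k−s) : s ∈ {2, 3, 4, 5}, s ≤ k}:
g(0) = mex{} = 0
g(1) = mex{} = 0
g(2) = mex{0} = 1
g(3) = mex{0} = 1
g(4) = mex{0,1} = 2
g(5) = mex{0,1} = 2
g(6) = mex{0,1,2} = 3
g(7) = mex{1,2} = 0
g(8) = mex{1,2,3} = 0
g(9) = mex{0,2,3} = 1
g(10) = mex{0,2,3} = 1
g(11) = mex{0,1,3} = 2
g(12) = mex{0,1} = 2
So g(12) = 2.
Grundy values for heap C (subtraction set {2, 5}):
k:     0  1  2  3  4  5  6  7  8  9
g(k):  0  0  1  1  0  2  1  0  0  1
So g(9) = 1.
For heap D, compute g(0), g(1), … with moves {5, 7}:
k:     0  1  2  3  4  5  6  7  8  9
g(k):  0  0  0  0  0  1  1  1  1  1
So g(9) = 1.
The value of a disjunctive sum is the nim-sum of the parts.
Combined value = 2 XOR 2 XOR 1 XOR 1 = 0.

0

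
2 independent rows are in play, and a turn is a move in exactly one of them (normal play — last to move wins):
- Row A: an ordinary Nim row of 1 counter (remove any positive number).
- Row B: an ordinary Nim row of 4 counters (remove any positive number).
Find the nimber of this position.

5

Row A is a plain Nim row of size 1, so its Grundy value is 1.
Row B is a plain Nim row of size 4, so its Grundy value is 4.
The value of a disjunctive sum is the nim-sum of the parts.
Combined value = 1 XOR 4 = 5.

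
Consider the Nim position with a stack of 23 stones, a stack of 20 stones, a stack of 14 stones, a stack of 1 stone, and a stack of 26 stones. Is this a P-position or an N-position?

N-position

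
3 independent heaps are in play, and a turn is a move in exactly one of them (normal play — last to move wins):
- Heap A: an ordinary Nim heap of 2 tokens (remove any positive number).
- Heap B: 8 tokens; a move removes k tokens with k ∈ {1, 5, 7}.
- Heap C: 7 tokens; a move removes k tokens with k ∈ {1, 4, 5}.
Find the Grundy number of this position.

1

Heap A is a plain Nim heap of size 2, so its Grundy value is 2.
Grundy values for heap B (subtraction set {1, 5, 7}):
g(0) = mex{} = 0
g(1) = mex{0} = 1
g(2) = mex{1} = 0
g(3) = mex{0} = 1
g(4) = mex{1} = 0
g(5) = mex{0} = 1
g(6) = mex{1} = 0
g(7) = mex{0} = 1
g(8) = mex{1} = 0
So g(8) = 0.
Grundy values for heap C (subtraction set {1, 4, 5}):
g(0) = mex{} = 0
g(1) = mex{0} = 1
g(2) = mex{1} = 0
g(3) = mex{0} = 1
g(4) = mex{0,1} = 2
g(5) = mex{0,1,2} = 3
g(6) = mex{0,1,3} = 2
g(7) = mex{0,1,2} = 3
So g(7) = 3.
By the Sprague-Grundy theorem, the Grundy value of a sum of independent games is the XOR of the component values.
Combined value = 2 XOR 0 XOR 3 = 1.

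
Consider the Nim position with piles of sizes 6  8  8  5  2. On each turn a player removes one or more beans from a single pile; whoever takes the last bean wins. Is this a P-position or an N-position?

Nim-sum: 6 ⊕ 8 ⊕ 8 ⊕ 5 ⊕ 2 = 1.
The nim-sum is 1 ≠ 0, so this is an N-position: the player to move can win.

N-position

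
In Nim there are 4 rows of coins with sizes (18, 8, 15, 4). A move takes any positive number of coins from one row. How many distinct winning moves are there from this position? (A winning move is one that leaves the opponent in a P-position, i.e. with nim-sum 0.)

In binary:
  10010  (18)
  01000  (8)
  01111  (15)
  00100  (4)
  -----
  10001  (17)
The overall nim-sum is X = 17. A row of size p has a winning move iff p XOR X < p (reduce it to p XOR X).
  18: 18 XOR 17 = 3 < 18 — winning move (to 3).
  8: 8 XOR 17 = 25 ≥ 8 — no move.
  15: 15 XOR 17 = 30 ≥ 15 — no move.
  4: 4 XOR 17 = 21 ≥ 4 — no move.
That gives 1 winning move.

1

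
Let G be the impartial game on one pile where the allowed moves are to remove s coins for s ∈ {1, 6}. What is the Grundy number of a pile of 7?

Grundy values for subtraction set {1, 6}:
g(0) = mex{} = 0
g(1) = mex{0} = 1
g(2) = mex{1} = 0
g(3) = mex{0} = 1
g(4) = mex{1} = 0
g(5) = mex{0} = 1
g(6) = mex{0,1} = 2
g(7) = mex{1,2} = 0
So g(7) = 0.

0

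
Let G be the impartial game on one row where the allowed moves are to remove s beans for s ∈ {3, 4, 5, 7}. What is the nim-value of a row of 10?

Build the Grundy sequence with g(k) = mex{g(k−s) : s ∈ {3, 4, 5, 7}, s ≤ k}:
g(0) = mex{} = 0
g(1) = mex{} = 0
g(2) = mex{} = 0
g(3) = mex{0} = 1
g(4) = mex{0} = 1
g(5) = mex{0} = 1
g(6) = mex{0,1} = 2
g(7) = mex{0,1} = 2
g(8) = mex{0,1} = 2
g(9) = mex{0,1,2} = 3
g(10) = mex{1,2} = 0
So g(10) = 0.

0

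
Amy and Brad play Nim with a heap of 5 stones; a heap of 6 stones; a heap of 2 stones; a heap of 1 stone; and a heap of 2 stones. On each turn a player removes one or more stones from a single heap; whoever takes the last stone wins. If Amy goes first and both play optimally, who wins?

Amy wins

Compute the nim-sum pairwise:
5 ^ 6 = 3
3 ^ 2 = 1
1 ^ 1 = 0
0 ^ 2 = 2
The nim-sum is 2 ≠ 0, so this is an N-position: the player to move can win; Amy has a winning move.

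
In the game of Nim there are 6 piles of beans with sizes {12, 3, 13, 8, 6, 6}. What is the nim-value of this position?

Compute the nim-sum pairwise:
12 XOR 3 = 15
15 XOR 13 = 2
2 XOR 8 = 10
10 XOR 6 = 12
12 XOR 6 = 10

10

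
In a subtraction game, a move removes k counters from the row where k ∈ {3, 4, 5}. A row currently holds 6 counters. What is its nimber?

Compute g(0), g(1), … for moves {3, 4, 5}:
k:     0  1  2  3  4  5  6
g(k):  0  0  0  1  1  1  2
So g(6) = 2.

2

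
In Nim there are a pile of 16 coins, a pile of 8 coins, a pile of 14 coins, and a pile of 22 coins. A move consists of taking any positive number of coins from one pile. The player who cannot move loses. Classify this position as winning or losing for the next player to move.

Losing position

Write each in binary and XOR column by column:
  10000  (16)
  01000  (8)
  01110  (14)
  10110  (22)
  -----
  00000  (0)
The nim-sum is 0, so this is a P-position: the player to move is in a losing position under optimal play.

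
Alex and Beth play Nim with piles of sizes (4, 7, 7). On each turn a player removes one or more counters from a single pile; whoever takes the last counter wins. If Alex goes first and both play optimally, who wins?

Alex wins

Nim-sum: 4 XOR 7 XOR 7 = 4.
The nim-sum is 4 ≠ 0, so this is an N-position: the player to move can win; Alex has a winning move.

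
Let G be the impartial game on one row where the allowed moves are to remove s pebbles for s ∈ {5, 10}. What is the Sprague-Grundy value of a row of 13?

2

Build the Grundy sequence with g(k) = mex{g(k−s) : s ∈ {5, 10}, s ≤ k}:
g(0) = mex{} = 0
g(1) = mex{} = 0
g(2) = mex{} = 0
g(3) = mex{} = 0
g(4) = mex{} = 0
g(5) = mex{0} = 1
g(6) = mex{0} = 1
g(7) = mex{0} = 1
g(8) = mex{0} = 1
g(9) = mex{0} = 1
g(10) = mex{0,1} = 2
g(11) = mex{0,1} = 2
g(12) = mex{0,1} = 2
g(13) = mex{0,1} = 2
So g(13) = 2.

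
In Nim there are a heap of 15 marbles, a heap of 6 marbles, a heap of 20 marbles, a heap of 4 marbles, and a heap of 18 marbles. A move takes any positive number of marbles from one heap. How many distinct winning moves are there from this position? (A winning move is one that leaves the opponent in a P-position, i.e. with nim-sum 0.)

1

Nim-sum: 15 ^ 6 ^ 20 ^ 4 ^ 18 = 11.
The overall nim-sum is X = 11. A heap of size p has a winning move iff p XOR X < p (reduce it to p XOR X).
  15: 15 XOR 11 = 4 < 15 — winning move (to 4).
  6: 6 XOR 11 = 13 ≥ 6 — no move.
  20: 20 XOR 11 = 31 ≥ 20 — no move.
  4: 4 XOR 11 = 15 ≥ 4 — no move.
  18: 18 XOR 11 = 25 ≥ 18 — no move.
That gives 1 winning move.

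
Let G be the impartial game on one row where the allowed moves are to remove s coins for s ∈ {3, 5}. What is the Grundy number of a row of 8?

Build the Grundy sequence with g(k) = mex{g(k−s) : s ∈ {3, 5}, s ≤ k}:
k:     0  1  2  3  4  5  6  7  8
g(k):  0  0  0  1  1  1  2  2  0
So g(8) = 0.

0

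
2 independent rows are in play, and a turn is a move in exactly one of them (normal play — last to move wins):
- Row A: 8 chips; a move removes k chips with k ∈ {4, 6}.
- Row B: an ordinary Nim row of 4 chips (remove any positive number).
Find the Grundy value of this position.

Grundy values for row A (subtraction set {4, 6}):
g(0) = mex{} = 0
g(1) = mex{} = 0
g(2) = mex{} = 0
g(3) = mex{} = 0
g(4) = mex{0} = 1
g(5) = mex{0} = 1
g(6) = mex{0} = 1
g(7) = mex{0} = 1
g(8) = mex{0,1} = 2
So g(8) = 2.
Row B is a plain Nim row of size 4, so its Grundy value is 4.
By the Sprague-Grundy theorem, the Grundy value of a sum of independent games is the XOR of the component values.
Combined value = 2 ⊕ 4 = 6.

6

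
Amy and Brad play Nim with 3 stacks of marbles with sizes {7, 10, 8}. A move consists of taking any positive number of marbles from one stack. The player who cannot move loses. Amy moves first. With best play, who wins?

In binary:
  0111  (7)
  1010  (10)
  1000  (8)
  ----
  0101  (5)
The nim-sum is 5 ≠ 0, so this is an N-position: the player to move can win; Amy has a winning move.

Amy wins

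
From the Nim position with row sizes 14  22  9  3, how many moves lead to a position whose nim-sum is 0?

1

Nim-sum: 14 ⊕ 22 ⊕ 9 ⊕ 3 = 18.
The overall nim-sum is X = 18. A row of size p has a winning move iff p XOR X < p (reduce it to p XOR X).
  14: 14 XOR 18 = 28 ≥ 14 — no move.
  22: 22 XOR 18 = 4 < 22 — winning move (to 4).
  9: 9 XOR 18 = 27 ≥ 9 — no move.
  3: 3 XOR 18 = 17 ≥ 3 — no move.
That gives 1 winning move.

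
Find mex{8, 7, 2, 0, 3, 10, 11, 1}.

The values 0, 1, 2, 3 are all present; 4 is the first non-negative integer missing from the set.

4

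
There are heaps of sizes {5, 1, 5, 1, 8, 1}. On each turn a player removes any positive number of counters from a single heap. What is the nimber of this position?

9

Write each in binary and XOR column by column:
  0101  (5)
  0001  (1)
  0101  (5)
  0001  (1)
  1000  (8)
  0001  (1)
  ----
  1001  (9)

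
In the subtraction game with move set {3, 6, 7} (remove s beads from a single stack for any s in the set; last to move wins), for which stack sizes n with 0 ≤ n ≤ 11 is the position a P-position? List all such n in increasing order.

0, 1, 2, 10, 11

Grundy values for subtraction set {3, 6, 7}:
k:     0  1  2  3  4  5  6  7  8  9 10 11
g(k):  0  0  0  1  1  1  2  2  2  3  0  0
The P-positions (g = 0) in 0..11 are 0, 1, 2, 10, 11.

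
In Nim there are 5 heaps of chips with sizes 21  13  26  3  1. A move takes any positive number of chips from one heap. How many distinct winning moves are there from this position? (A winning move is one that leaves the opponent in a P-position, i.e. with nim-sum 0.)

0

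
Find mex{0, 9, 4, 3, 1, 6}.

The values 0, 1 are all present; 2 is the first non-negative integer missing from the set.

2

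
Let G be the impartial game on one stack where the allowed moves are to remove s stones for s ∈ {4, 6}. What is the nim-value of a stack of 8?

2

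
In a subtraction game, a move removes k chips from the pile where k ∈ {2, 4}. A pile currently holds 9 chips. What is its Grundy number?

1

Compute g(0), g(1), … for moves {2, 4}:
k:     0  1  2  3  4  5  6  7  8  9
g(k):  0  0  1  1  2  2  0  0  1  1
So g(9) = 1.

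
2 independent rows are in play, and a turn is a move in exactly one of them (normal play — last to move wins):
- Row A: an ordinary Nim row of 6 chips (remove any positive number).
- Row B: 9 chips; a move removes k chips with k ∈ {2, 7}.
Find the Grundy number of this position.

6

Row A is a plain Nim row of size 6, so its Grundy value is 6.
For row B, compute g(0), g(1), … with moves {2, 7}:
g(0) = mex{} = 0
g(1) = mex{} = 0
g(2) = mex{0} = 1
g(3) = mex{0} = 1
g(4) = mex{1} = 0
g(5) = mex{1} = 0
g(6) = mex{0} = 1
g(7) = mex{0} = 1
g(8) = mex{0,1} = 2
g(9) = mex{1} = 0
So g(9) = 0.
By the Sprague-Grundy theorem, the Grundy value of a sum of independent games is the XOR of the component values.
Combined value = 6 XOR 0 = 6.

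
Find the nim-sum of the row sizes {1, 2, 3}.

0

Nim-sum: 1 ⊕ 2 ⊕ 3 = 0.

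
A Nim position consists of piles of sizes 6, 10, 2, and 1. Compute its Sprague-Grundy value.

Compute the nim-sum pairwise:
6 ^ 10 = 12
12 ^ 2 = 14
14 ^ 1 = 15

15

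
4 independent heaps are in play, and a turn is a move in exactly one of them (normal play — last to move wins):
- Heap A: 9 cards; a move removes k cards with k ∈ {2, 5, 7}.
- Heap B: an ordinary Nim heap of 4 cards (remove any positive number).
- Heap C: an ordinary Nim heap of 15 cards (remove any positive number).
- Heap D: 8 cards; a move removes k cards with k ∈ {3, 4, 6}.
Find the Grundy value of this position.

11

Grundy values for heap A (subtraction set {2, 5, 7}):
k:     0  1  2  3  4  5  6  7  8  9
g(k):  0  0  1  1  0  2  1  3  2  2
So g(9) = 2.
Heap B is a plain Nim heap of size 4, so its Grundy value is 4.
Heap C is a plain Nim heap of size 15, so its Grundy value is 15.
Grundy values for heap D (subtraction set {3, 4, 6}):
g(0) = mex{} = 0
g(1) = mex{} = 0
g(2) = mex{} = 0
g(3) = mex{0} = 1
g(4) = mex{0} = 1
g(5) = mex{0} = 1
g(6) = mex{0,1} = 2
g(7) = mex{0,1} = 2
g(8) = mex{0,1} = 2
So g(8) = 2.
By the Sprague-Grundy theorem, the Grundy value of a sum of independent games is the XOR of the component values.
Combined value = 2 XOR 4 XOR 15 XOR 2 = 11.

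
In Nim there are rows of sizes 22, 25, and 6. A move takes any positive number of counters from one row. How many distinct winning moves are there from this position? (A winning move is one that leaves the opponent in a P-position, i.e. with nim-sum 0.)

1

In binary:
  10110  (22)
  11001  (25)
  00110  (6)
  -----
  01001  (9)
The overall nim-sum is X = 9. A row of size p has a winning move iff p XOR X < p (reduce it to p XOR X).
  22: 22 XOR 9 = 31 ≥ 22 — no move.
  25: 25 XOR 9 = 16 < 25 — winning move (to 16).
  6: 6 XOR 9 = 15 ≥ 6 — no move.
That gives 1 winning move.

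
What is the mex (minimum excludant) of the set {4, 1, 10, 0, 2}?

The values 0, 1, 2 are all present; 3 is the first non-negative integer missing from the set.

3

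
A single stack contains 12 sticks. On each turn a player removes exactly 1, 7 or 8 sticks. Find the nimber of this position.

2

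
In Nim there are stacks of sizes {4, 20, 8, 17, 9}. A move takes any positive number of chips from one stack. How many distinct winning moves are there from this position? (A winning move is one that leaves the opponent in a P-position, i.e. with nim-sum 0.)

0

Compute the nim-sum pairwise:
4 XOR 20 = 16
16 XOR 8 = 24
24 XOR 17 = 9
9 XOR 9 = 0
The nim-sum is already 0, so every move leaves a nonzero nim-sum — there are no winning moves.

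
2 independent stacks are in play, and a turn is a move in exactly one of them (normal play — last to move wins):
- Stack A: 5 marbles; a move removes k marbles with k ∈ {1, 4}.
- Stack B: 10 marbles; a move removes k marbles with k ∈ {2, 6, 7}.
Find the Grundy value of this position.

Grundy values for stack A (subtraction set {1, 4}):
k:     0  1  2  3  4  5
g(k):  0  1  0  1  2  0
So g(5) = 0.
For stack B, compute g(0), g(1), … with moves {2, 6, 7}:
k:     0  1  2  3  4  5  6  7  8  9 10
g(k):  0  0  1  1  0  0  1  1  2  0  3
So g(10) = 3.
The value of a disjunctive sum is the nim-sum of the parts.
Combined value = 0 XOR 3 = 3.

3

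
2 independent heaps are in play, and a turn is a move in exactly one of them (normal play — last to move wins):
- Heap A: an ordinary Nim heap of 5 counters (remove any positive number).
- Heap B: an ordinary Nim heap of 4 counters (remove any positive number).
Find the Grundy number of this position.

Heap A is a plain Nim heap of size 5, so its Grundy value is 5.
Heap B is a plain Nim heap of size 4, so its Grundy value is 4.
By the Sprague-Grundy theorem, the Grundy value of a sum of independent games is the XOR of the component values.
Combined value = 5 ⊕ 4 = 1.

1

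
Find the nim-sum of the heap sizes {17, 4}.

Compute the nim-sum pairwise:
17 XOR 4 = 21

21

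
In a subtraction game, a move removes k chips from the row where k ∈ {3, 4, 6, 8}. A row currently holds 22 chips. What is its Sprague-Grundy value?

0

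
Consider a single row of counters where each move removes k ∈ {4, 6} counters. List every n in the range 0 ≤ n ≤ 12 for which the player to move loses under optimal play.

0, 1, 2, 3, 10, 11, 12

Compute g(0), g(1), … for moves {4, 6}:
g(0) = mex{} = 0
g(1) = mex{} = 0
g(2) = mex{} = 0
g(3) = mex{} = 0
g(4) = mex{0} = 1
g(5) = mex{0} = 1
g(6) = mex{0} = 1
g(7) = mex{0} = 1
g(8) = mex{0,1} = 2
g(9) = mex{0,1} = 2
g(10) = mex{1} = 0
g(11) = mex{1} = 0
g(12) = mex{1,2} = 0
The P-positions (g = 0) in 0..12 are 0, 1, 2, 3, 10, 11, 12.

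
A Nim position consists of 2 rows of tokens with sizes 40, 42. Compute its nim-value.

2

Compute the nim-sum pairwise:
40 ⊕ 42 = 2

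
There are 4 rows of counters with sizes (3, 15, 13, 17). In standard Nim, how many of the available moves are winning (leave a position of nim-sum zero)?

1

Compute the nim-sum pairwise:
3 ⊕ 15 = 12
12 ⊕ 13 = 1
1 ⊕ 17 = 16
The overall nim-sum is X = 16. A row of size p has a winning move iff p XOR X < p (reduce it to p XOR X).
  3: 3 XOR 16 = 19 ≥ 3 — no move.
  15: 15 XOR 16 = 31 ≥ 15 — no move.
  13: 13 XOR 16 = 29 ≥ 13 — no move.
  17: 17 XOR 16 = 1 < 17 — winning move (to 1).
That gives 1 winning move.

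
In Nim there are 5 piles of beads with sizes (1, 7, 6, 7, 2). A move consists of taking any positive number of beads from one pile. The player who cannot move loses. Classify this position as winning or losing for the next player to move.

Winning position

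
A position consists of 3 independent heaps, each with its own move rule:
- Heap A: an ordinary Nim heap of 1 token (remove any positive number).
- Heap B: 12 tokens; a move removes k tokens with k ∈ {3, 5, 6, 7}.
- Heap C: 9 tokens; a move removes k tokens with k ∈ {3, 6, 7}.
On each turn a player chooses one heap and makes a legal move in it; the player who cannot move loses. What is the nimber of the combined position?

Heap A is a plain Nim heap of size 1, so its Grundy value is 1.
Build the Grundy sequence for heap B with g(k) = mex{g(k−s) : s ∈ {3, 5, 6, 7}, s ≤ k}:
k:     0  1  2  3  4  5  6  7  8  9 10 11 12
g(k):  0  0  0  1  1  1  2  2  2  3  0  0  0
So g(12) = 0.
Build the Grundy sequence for heap C with g(k) = mex{g(k−s) : s ∈ {3, 6, 7}, s ≤ k}:
k:     0  1  2  3  4  5  6  7  8  9
g(k):  0  0  0  1  1  1  2  2  2  3
So g(9) = 3.
By the Sprague-Grundy theorem, the Grundy value of a sum of independent games is the XOR of the component values.
Combined value = 1 XOR 0 XOR 3 = 2.

2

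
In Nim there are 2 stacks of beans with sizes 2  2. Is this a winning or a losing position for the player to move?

Losing position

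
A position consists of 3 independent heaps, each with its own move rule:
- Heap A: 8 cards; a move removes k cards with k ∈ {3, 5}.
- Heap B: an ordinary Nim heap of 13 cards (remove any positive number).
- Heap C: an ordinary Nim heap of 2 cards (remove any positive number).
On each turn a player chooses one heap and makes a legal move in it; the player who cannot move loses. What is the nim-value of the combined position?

15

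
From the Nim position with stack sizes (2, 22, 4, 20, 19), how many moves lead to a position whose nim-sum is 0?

3

Compute the nim-sum pairwise:
2 XOR 22 = 20
20 XOR 4 = 16
16 XOR 20 = 4
4 XOR 19 = 23
The overall nim-sum is X = 23. A stack of size p has a winning move iff p XOR X < p (reduce it to p XOR X).
  2: 2 XOR 23 = 21 ≥ 2 — no move.
  22: 22 XOR 23 = 1 < 22 — winning move (to 1).
  4: 4 XOR 23 = 19 ≥ 4 — no move.
  20: 20 XOR 23 = 3 < 20 — winning move (to 3).
  19: 19 XOR 23 = 4 < 19 — winning move (to 4).
That gives 3 winning moves.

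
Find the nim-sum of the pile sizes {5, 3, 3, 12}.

9

In binary:
  0101  (5)
  0011  (3)
  0011  (3)
  1100  (12)
  ----
  1001  (9)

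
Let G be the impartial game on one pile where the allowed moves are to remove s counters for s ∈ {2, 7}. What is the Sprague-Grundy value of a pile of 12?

1

Grundy values for subtraction set {2, 7}:
g(0) = mex{} = 0
g(1) = mex{} = 0
g(2) = mex{0} = 1
g(3) = mex{0} = 1
g(4) = mex{1} = 0
g(5) = mex{1} = 0
g(6) = mex{0} = 1
g(7) = mex{0} = 1
g(8) = mex{0,1} = 2
g(9) = mex{1} = 0
g(10) = mex{1,2} = 0
g(11) = mex{0} = 1
g(12) = mex{0} = 1
So g(12) = 1.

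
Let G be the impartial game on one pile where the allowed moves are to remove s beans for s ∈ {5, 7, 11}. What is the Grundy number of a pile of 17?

0

Build the Grundy sequence with g(k) = mex{g(k−s) : s ∈ {5, 7, 11}, s ≤ k}:
k:     0  1  2  3  4  5  6  7  8  9 10 11 12 13 14 15 16 17
g(k):  0  0  0  0  0  1  1  1  1  1  2  2  2  2  2  3  0  0
So g(17) = 0.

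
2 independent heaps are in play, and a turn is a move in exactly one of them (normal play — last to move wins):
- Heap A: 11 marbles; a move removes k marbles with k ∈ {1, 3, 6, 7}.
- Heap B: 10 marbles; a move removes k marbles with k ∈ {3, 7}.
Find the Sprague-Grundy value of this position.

Grundy values for heap A (subtraction set {1, 3, 6, 7}):
g(0) = mex{} = 0
g(1) = mex{0} = 1
g(2) = mex{1} = 0
g(3) = mex{0} = 1
g(4) = mex{1} = 0
g(5) = mex{0} = 1
g(6) = mex{0,1} = 2
g(7) = mex{0,1,2} = 3
g(8) = mex{0,1,3} = 2
g(9) = mex{0,1,2} = 3
g(10) = mex{0,1,3} = 2
g(11) = mex{0,1,2} = 3
So g(11) = 3.
For heap B, compute g(0), g(1), … with moves {3, 7}:
g(0) = mex{} = 0
g(1) = mex{} = 0
g(2) = mex{} = 0
g(3) = mex{0} = 1
g(4) = mex{0} = 1
g(5) = mex{0} = 1
g(6) = mex{1} = 0
g(7) = mex{0,1} = 2
g(8) = mex{0,1} = 2
g(9) = mex{0} = 1
g(10) = mex{1,2} = 0
So g(10) = 0.
By the Sprague-Grundy theorem, the Grundy value of a sum of independent games is the XOR of the component values.
Combined value = 3 XOR 0 = 3.

3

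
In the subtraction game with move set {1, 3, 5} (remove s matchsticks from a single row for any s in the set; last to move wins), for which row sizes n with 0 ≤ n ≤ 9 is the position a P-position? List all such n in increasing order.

0, 2, 4, 6, 8

Compute g(0), g(1), … for moves {1, 3, 5}:
k:     0  1  2  3  4  5  6  7  8  9
g(k):  0  1  0  1  0  1  0  1  0  1
The P-positions (g = 0) in 0..9 are 0, 2, 4, 6, 8.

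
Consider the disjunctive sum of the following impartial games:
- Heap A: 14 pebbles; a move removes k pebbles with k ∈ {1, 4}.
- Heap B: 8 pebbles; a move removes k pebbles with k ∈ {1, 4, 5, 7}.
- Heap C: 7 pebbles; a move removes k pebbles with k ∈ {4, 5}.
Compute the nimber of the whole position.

Build the Grundy sequence for heap A with g(k) = mex{g(k−s) : s ∈ {1, 4}, s ≤ k}:
g(0) = mex{} = 0
g(1) = mex{0} = 1
g(2) = mex{1} = 0
g(3) = mex{0} = 1
g(4) = mex{0,1} = 2
g(5) = mex{1,2} = 0
g(6) = mex{0} = 1
g(7) = mex{1} = 0
g(8) = mex{0,2} = 1
g(9) = mex{0,1} = 2
g(10) = mex{1,2} = 0
g(11) = mex{0} = 1
g(12) = mex{1} = 0
g(13) = mex{0,2} = 1
g(14) = mex{0,1} = 2
So g(14) = 2.
For heap B, compute g(0), g(1), … with moves {1, 4, 5, 7}:
k:     0  1  2  3  4  5  6  7  8
g(k):  0  1  0  1  2  3  2  3  0
So g(8) = 0.
For heap C, compute g(0), g(1), … with moves {4, 5}:
g(0) = mex{} = 0
g(1) = mex{} = 0
g(2) = mex{} = 0
g(3) = mex{} = 0
g(4) = mex{0} = 1
g(5) = mex{0} = 1
g(6) = mex{0} = 1
g(7) = mex{0} = 1
So g(7) = 1.
The value of a disjunctive sum is the nim-sum of the parts.
Combined value = 2 XOR 0 XOR 1 = 3.

3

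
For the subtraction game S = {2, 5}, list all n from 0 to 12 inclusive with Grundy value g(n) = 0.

Build the Grundy sequence with g(k) = mex{g(k−s) : s ∈ {2, 5}, s ≤ k}:
g(0) = mex{} = 0
g(1) = mex{} = 0
g(2) = mex{0} = 1
g(3) = mex{0} = 1
g(4) = mex{1} = 0
g(5) = mex{0,1} = 2
g(6) = mex{0} = 1
g(7) = mex{1,2} = 0
g(8) = mex{1} = 0
g(9) = mex{0} = 1
g(10) = mex{0,2} = 1
g(11) = mex{1} = 0
g(12) = mex{0,1} = 2
The P-positions (g = 0) in 0..12 are 0, 1, 4, 7, 8, 11.

0, 1, 4, 7, 8, 11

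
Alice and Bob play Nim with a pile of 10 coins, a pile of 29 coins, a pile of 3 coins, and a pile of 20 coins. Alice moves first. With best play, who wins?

Compute the nim-sum pairwise:
10 XOR 29 = 23
23 XOR 3 = 20
20 XOR 20 = 0
The nim-sum is 0, so this is a P-position: the player to move is in a losing position under optimal play; Alice is about to move from it and so loses — Bob wins.

Bob wins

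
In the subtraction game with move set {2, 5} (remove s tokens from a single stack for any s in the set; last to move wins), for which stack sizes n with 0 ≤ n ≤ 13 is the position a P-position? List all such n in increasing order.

0, 1, 4, 7, 8, 11

Grundy values for subtraction set {2, 5}:
k:     0  1  2  3  4  5  6  7  8  9 10 11 12 13
g(k):  0  0  1  1  0  2  1  0  0  1  1  0  2  1
The P-positions (g = 0) in 0..13 are 0, 1, 4, 7, 8, 11.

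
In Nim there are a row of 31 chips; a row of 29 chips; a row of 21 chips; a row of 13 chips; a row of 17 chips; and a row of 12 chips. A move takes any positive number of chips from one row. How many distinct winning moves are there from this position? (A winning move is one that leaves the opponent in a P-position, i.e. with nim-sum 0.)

Write each in binary and XOR column by column:
  11111  (31)
  11101  (29)
  10101  (21)
  01101  (13)
  10001  (17)
  01100  (12)
  -----
  00111  (7)
The overall nim-sum is X = 7. A row of size p has a winning move iff p XOR X < p (reduce it to p XOR X).
  31: 31 XOR 7 = 24 < 31 — winning move (to 24).
  29: 29 XOR 7 = 26 < 29 — winning move (to 26).
  21: 21 XOR 7 = 18 < 21 — winning move (to 18).
  13: 13 XOR 7 = 10 < 13 — winning move (to 10).
  17: 17 XOR 7 = 22 ≥ 17 — no move.
  12: 12 XOR 7 = 11 < 12 — winning move (to 11).
That gives 5 winning moves.

5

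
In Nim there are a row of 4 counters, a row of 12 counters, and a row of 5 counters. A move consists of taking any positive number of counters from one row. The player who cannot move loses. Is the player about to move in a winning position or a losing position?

Bitwise XOR of the heap sizes:
  0100  (4)
  1100  (12)
  0101  (5)
  ----
  1101  (13)
The nim-sum is 13 ≠ 0, so this is an N-position: the player to move can win.

Winning position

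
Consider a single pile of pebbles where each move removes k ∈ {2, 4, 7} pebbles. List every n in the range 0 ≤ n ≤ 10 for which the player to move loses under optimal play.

0, 1, 6, 9

Compute g(0), g(1), … for moves {2, 4, 7}:
g(0) = mex{} = 0
g(1) = mex{} = 0
g(2) = mex{0} = 1
g(3) = mex{0} = 1
g(4) = mex{0,1} = 2
g(5) = mex{0,1} = 2
g(6) = mex{1,2} = 0
g(7) = mex{0,1,2} = 3
g(8) = mex{0,2} = 1
g(9) = mex{1,2,3} = 0
g(10) = mex{0,1} = 2
The P-positions (g = 0) in 0..10 are 0, 1, 6, 9.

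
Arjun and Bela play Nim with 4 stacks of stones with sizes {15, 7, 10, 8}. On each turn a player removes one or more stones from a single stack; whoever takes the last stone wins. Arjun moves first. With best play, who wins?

Nim-sum: 15 XOR 7 XOR 10 XOR 8 = 10.
The nim-sum is 10 ≠ 0, so this is an N-position: the player to move can win; Arjun has a winning move.

Arjun wins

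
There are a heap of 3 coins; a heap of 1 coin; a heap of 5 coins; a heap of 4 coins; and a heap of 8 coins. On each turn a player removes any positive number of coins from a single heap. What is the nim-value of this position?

11

In binary:
  0011  (3)
  0001  (1)
  0101  (5)
  0100  (4)
  1000  (8)
  ----
  1011  (11)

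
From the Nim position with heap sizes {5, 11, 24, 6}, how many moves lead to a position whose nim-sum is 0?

1

Compute the nim-sum pairwise:
5 ⊕ 11 = 14
14 ⊕ 24 = 22
22 ⊕ 6 = 16
The overall nim-sum is X = 16. A heap of size p has a winning move iff p XOR X < p (reduce it to p XOR X).
  5: 5 XOR 16 = 21 ≥ 5 — no move.
  11: 11 XOR 16 = 27 ≥ 11 — no move.
  24: 24 XOR 16 = 8 < 24 — winning move (to 8).
  6: 6 XOR 16 = 22 ≥ 6 — no move.
That gives 1 winning move.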